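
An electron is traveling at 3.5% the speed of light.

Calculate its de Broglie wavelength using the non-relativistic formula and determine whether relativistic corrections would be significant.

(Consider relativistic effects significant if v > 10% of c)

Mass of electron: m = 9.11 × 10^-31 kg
No, relativistic corrections are not needed.

Using the non-relativistic de Broglie formula λ = h/(mv):

v = 3.5% × c = 1.049 × 10^7 m/s

λ = h/(mv)
λ = (6.626 × 10^-34 J·s) / (9.11 × 10^-31 kg × 1.049 × 10^7 m/s)
λ = 6.93 × 10^-11 m

Since v = 3.5% of c < 10% of c, relativistic corrections are NOT significant and this non-relativistic result is a good approximation.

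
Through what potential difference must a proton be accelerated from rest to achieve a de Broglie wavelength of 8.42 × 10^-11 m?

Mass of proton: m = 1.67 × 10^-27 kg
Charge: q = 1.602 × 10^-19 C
1.16 × 10^-1 V

From λ = h/√(2mqV), we solve for V:

λ² = h²/(2mqV)
V = h²/(2mqλ²)
V = (6.626 × 10^-34 J·s)² / (2 × 1.67 × 10^-27 kg × 1.602 × 10^-19 C × (8.42 × 10^-11 m)²)
V = 1.16 × 10^-1 V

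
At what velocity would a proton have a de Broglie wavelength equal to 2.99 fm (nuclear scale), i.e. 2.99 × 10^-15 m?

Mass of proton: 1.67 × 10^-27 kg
1.33 × 10^8 m/s

From λ = h/(mv), solve for v:

v = h/(mλ)
v = (6.626 × 10^-34 J·s) / (1.67 × 10^-27 kg × 2.99 × 10^-15 m)
v = 1.33 × 10^8 m/s

Note: This velocity is 44.3% of the speed of light, so relativistic corrections would be needed for a more accurate calculation.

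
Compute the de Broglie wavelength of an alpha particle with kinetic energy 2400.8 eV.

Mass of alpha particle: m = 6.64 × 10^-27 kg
2.93 × 10^-13 m

Using λ = h/√(2mKE):

First convert KE to Joules: KE = 2400.8 eV = 3.847 × 10^-16 J

λ = h/√(2mKE)
λ = (6.626 × 10^-34 J·s) / √(2 × 6.64 × 10^-27 kg × 3.847 × 10^-16 J)
λ = 2.93 × 10^-13 m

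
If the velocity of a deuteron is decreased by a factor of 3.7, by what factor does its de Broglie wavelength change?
The wavelength increases by a factor of 3.7.

From λ = h/(mv), the wavelength is inversely proportional to velocity:

λ ∝ 1/v

If v → v/3.7, then λ → 3.7λ

When velocity is decreased by a factor of 3.7, the wavelength increases by a factor of 3.7.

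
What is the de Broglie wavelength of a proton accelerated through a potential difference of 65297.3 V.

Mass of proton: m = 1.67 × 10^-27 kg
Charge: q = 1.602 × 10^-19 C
1.12 × 10^-13 m

When a particle is accelerated through voltage V, it gains kinetic energy KE = qV.

The de Broglie wavelength is then λ = h/√(2mqV):

λ = h/√(2mqV)
λ = (6.626 × 10^-34 J·s) / √(2 × 1.67 × 10^-27 kg × 1.602 × 10^-19 C × 65297.3 V)
λ = 1.12 × 10^-13 m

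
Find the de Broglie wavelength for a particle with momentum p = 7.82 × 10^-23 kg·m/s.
8.47 × 10^-12 m

Using the de Broglie relation λ = h/p:

λ = h/p
λ = (6.626 × 10^-34 J·s) / (7.82 × 10^-23 kg·m/s)
λ = 8.47 × 10^-12 m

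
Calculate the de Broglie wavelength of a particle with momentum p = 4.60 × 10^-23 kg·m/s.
1.44 × 10^-11 m

Using the de Broglie relation λ = h/p:

λ = h/p
λ = (6.626 × 10^-34 J·s) / (4.60 × 10^-23 kg·m/s)
λ = 1.44 × 10^-11 m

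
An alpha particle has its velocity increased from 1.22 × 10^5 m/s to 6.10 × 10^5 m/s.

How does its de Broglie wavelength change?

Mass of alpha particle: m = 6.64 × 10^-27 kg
The wavelength decreases by a factor of 5.

Using λ = h/(mv):

Initial wavelength: λ₁ = h/(mv₁) = 8.18 × 10^-13 m
Final wavelength: λ₂ = h/(mv₂) = 1.64 × 10^-13 m

Since λ ∝ 1/v, when velocity increases by a factor of 5, the wavelength decreases by a factor of 5.

λ₂/λ₁ = v₁/v₂ = 1/5

The wavelength decreases by a factor of 5.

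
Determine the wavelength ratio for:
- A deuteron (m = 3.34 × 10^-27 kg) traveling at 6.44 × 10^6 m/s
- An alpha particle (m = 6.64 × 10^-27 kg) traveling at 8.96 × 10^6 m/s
λ₁/λ₂ = 2.77

Using λ = h/(mv):

λ₁ = h/(m₁v₁) = 3.08 × 10^-14 m
λ₂ = h/(m₂v₂) = 1.11 × 10^-14 m

Ratio λ₁/λ₂ = (m₂v₂)/(m₁v₁)
         = (6.64 × 10^-27 kg × 8.96 × 10^6 m/s) / (3.34 × 10^-27 kg × 6.44 × 10^6 m/s)
         = 2.77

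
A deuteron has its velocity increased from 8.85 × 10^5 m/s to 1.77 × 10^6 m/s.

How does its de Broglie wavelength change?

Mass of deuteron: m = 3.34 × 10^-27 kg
The wavelength decreases by a factor of 2.

Using λ = h/(mv):

Initial wavelength: λ₁ = h/(mv₁) = 2.24 × 10^-13 m
Final wavelength: λ₂ = h/(mv₂) = 1.12 × 10^-13 m

Since λ ∝ 1/v, when velocity increases by a factor of 2, the wavelength decreases by a factor of 2.

λ₂/λ₁ = v₁/v₂ = 1/2

The wavelength decreases by a factor of 2.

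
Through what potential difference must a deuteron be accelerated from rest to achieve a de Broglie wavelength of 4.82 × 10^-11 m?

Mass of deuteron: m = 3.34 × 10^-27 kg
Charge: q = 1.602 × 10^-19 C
1.77 × 10^-1 V

From λ = h/√(2mqV), we solve for V:

λ² = h²/(2mqV)
V = h²/(2mqλ²)
V = (6.626 × 10^-34 J·s)² / (2 × 3.34 × 10^-27 kg × 1.602 × 10^-19 C × (4.82 × 10^-11 m)²)
V = 1.77 × 10^-1 V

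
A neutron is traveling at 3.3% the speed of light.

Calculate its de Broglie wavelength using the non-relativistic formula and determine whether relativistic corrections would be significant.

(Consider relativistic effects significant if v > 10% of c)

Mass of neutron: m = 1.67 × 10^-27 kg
No, relativistic corrections are not needed.

Using the non-relativistic de Broglie formula λ = h/(mv):

v = 3.3% × c = 9.893 × 10^6 m/s

λ = h/(mv)
λ = (6.626 × 10^-34 J·s) / (1.67 × 10^-27 kg × 9.893 × 10^6 m/s)
λ = 4.01 × 10^-14 m

Since v = 3.3% of c < 10% of c, relativistic corrections are NOT significant and this non-relativistic result is a good approximation.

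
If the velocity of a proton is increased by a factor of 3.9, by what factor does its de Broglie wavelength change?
The wavelength decreases by a factor of 3.9.

From λ = h/(mv), the wavelength is inversely proportional to velocity:

λ ∝ 1/v

If v → 3.9v, then λ → λ/3.9

When velocity is increased by a factor of 3.9, the wavelength decreases by a factor of 3.9.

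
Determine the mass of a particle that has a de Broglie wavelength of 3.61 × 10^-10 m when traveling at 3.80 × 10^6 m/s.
4.83 × 10^-31 kg

From the de Broglie relation λ = h/(mv), we solve for m:

m = h/(λv)
m = (6.626 × 10^-34 J·s) / (3.61 × 10^-10 m × 3.80 × 10^6 m/s)
m = 4.83 × 10^-31 kg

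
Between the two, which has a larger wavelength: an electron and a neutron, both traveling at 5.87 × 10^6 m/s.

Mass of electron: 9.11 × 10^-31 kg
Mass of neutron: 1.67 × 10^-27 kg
The electron has the longer wavelength.

Using λ = h/(mv), since both particles have the same velocity, the wavelength depends only on mass.

For electron: λ₁ = h/(m₁v) = 1.24 × 10^-10 m
For neutron: λ₂ = h/(m₂v) = 6.76 × 10^-14 m

Since λ ∝ 1/m at constant velocity, the lighter particle has the longer wavelength.

The electron has the longer de Broglie wavelength.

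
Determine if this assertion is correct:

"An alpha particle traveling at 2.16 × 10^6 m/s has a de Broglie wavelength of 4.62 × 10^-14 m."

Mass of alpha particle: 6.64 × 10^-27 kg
True

The claim is correct.

Using λ = h/(mv):
λ = (6.626 × 10^-34 J·s) / (6.64 × 10^-27 kg × 2.16 × 10^6 m/s)
λ = 4.62 × 10^-14 m

This matches the claimed value.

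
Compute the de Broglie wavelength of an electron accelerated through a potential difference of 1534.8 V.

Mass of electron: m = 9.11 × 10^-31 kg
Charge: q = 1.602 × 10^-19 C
3.13 × 10^-11 m

When a particle is accelerated through voltage V, it gains kinetic energy KE = qV.

The de Broglie wavelength is then λ = h/√(2mqV):

λ = h/√(2mqV)
λ = (6.626 × 10^-34 J·s) / √(2 × 9.11 × 10^-31 kg × 1.602 × 10^-19 C × 1534.8 V)
λ = 3.13 × 10^-11 m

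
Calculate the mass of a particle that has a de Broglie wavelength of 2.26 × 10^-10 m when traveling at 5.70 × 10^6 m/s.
5.14 × 10^-31 kg

From the de Broglie relation λ = h/(mv), we solve for m:

m = h/(λv)
m = (6.626 × 10^-34 J·s) / (2.26 × 10^-10 m × 5.70 × 10^6 m/s)
m = 5.14 × 10^-31 kg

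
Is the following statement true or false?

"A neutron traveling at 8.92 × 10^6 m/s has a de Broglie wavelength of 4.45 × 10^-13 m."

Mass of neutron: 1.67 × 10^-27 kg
False

The claim is incorrect.

Using λ = h/(mv):
λ = (6.626 × 10^-34 J·s) / (1.67 × 10^-27 kg × 8.92 × 10^6 m/s)
λ = 4.45 × 10^-14 m

The actual wavelength differs from the claimed 4.45 × 10^-13 m.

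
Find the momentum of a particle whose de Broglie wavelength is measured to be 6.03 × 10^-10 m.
1.10 × 10^-24 kg·m/s

From the de Broglie relation λ = h/p, we solve for p:

p = h/λ
p = (6.626 × 10^-34 J·s) / (6.03 × 10^-10 m)
p = 1.10 × 10^-24 kg·m/s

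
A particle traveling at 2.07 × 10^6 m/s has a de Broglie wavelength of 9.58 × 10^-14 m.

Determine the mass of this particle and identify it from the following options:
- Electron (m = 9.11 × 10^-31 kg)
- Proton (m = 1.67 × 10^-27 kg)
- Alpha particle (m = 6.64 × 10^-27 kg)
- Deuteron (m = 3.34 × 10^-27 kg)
The particle is a deuteron.

From λ = h/(mv), solve for mass:

m = h/(λv)
m = (6.626 × 10^-34 J·s) / (9.58 × 10^-14 m × 2.07 × 10^6 m/s)
m = 3.34 × 10^-27 kg

Comparing with the listed masses, this is closest to a deuteron.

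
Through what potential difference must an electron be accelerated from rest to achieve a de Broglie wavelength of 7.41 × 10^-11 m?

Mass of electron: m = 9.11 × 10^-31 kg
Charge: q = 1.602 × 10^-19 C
274 V

From λ = h/√(2mqV), we solve for V:

λ² = h²/(2mqV)
V = h²/(2mqλ²)
V = (6.626 × 10^-34 J·s)² / (2 × 9.11 × 10^-31 kg × 1.602 × 10^-19 C × (7.41 × 10^-11 m)²)
V = 274 V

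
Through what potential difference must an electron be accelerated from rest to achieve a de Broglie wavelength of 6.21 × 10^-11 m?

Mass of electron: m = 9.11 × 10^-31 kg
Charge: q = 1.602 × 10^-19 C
390 V

From λ = h/√(2mqV), we solve for V:

λ² = h²/(2mqV)
V = h²/(2mqλ²)
V = (6.626 × 10^-34 J·s)² / (2 × 9.11 × 10^-31 kg × 1.602 × 10^-19 C × (6.21 × 10^-11 m)²)
V = 390 V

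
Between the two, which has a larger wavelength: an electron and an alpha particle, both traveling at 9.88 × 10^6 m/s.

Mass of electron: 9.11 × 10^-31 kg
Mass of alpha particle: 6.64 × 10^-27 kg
The electron has the longer wavelength.

Using λ = h/(mv), since both particles have the same velocity, the wavelength depends only on mass.

For electron: λ₁ = h/(m₁v) = 7.36 × 10^-11 m
For alpha particle: λ₂ = h/(m₂v) = 1.01 × 10^-14 m

Since λ ∝ 1/m at constant velocity, the lighter particle has the longer wavelength.

The electron has the longer de Broglie wavelength.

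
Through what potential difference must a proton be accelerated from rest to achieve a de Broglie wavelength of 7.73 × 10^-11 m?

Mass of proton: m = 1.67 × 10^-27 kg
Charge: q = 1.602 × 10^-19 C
1.37 × 10^-1 V

From λ = h/√(2mqV), we solve for V:

λ² = h²/(2mqV)
V = h²/(2mqλ²)
V = (6.626 × 10^-34 J·s)² / (2 × 1.67 × 10^-27 kg × 1.602 × 10^-19 C × (7.73 × 10^-11 m)²)
V = 1.37 × 10^-1 V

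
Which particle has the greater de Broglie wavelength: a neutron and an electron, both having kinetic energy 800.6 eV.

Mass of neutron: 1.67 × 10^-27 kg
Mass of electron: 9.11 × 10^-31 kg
The electron has the longer wavelength.

Using λ = h/√(2mKE):

For neutron: λ₁ = h/√(2m₁KE) = 1.01 × 10^-12 m
For electron: λ₂ = h/√(2m₂KE) = 4.33 × 10^-11 m

Since λ ∝ 1/√m at constant kinetic energy, the lighter particle has the longer wavelength.

The electron has the longer de Broglie wavelength.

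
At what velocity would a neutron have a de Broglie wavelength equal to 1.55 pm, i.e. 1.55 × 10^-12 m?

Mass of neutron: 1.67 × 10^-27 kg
2.56 × 10^5 m/s

From λ = h/(mv), solve for v:

v = h/(mλ)
v = (6.626 × 10^-34 J·s) / (1.67 × 10^-27 kg × 1.55 × 10^-12 m)
v = 2.56 × 10^5 m/s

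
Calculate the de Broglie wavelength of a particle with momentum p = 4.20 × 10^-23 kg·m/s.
1.58 × 10^-11 m

Using the de Broglie relation λ = h/p:

λ = h/p
λ = (6.626 × 10^-34 J·s) / (4.20 × 10^-23 kg·m/s)
λ = 1.58 × 10^-11 m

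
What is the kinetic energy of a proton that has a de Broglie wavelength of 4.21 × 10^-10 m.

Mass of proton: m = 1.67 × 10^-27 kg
7.42 × 10^-22 J (or 4.63 × 10^-3 eV)

From λ = h/√(2mKE), we solve for KE:

λ² = h²/(2mKE)
KE = h²/(2mλ²)
KE = (6.626 × 10^-34 J·s)² / (2 × 1.67 × 10^-27 kg × (4.21 × 10^-10 m)²)
KE = 7.42 × 10^-22 J
KE = 4.63 × 10^-3 eV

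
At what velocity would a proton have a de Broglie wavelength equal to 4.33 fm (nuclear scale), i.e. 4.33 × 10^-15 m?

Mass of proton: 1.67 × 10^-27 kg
9.16 × 10^7 m/s

From λ = h/(mv), solve for v:

v = h/(mλ)
v = (6.626 × 10^-34 J·s) / (1.67 × 10^-27 kg × 4.33 × 10^-15 m)
v = 9.16 × 10^7 m/s

Note: This velocity is 30.6% of the speed of light, so relativistic corrections would be needed for a more accurate calculation.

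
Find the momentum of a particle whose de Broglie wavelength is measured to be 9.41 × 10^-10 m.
7.04 × 10^-25 kg·m/s

From the de Broglie relation λ = h/p, we solve for p:

p = h/λ
p = (6.626 × 10^-34 J·s) / (9.41 × 10^-10 m)
p = 7.04 × 10^-25 kg·m/s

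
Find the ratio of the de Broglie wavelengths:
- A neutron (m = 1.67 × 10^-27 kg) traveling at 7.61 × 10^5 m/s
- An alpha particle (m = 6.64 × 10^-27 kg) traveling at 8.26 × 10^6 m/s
λ₁/λ₂ = 43.2

Using λ = h/(mv):

λ₁ = h/(m₁v₁) = 5.21 × 10^-13 m
λ₂ = h/(m₂v₂) = 1.21 × 10^-14 m

Ratio λ₁/λ₂ = (m₂v₂)/(m₁v₁)
         = (6.64 × 10^-27 kg × 8.26 × 10^6 m/s) / (1.67 × 10^-27 kg × 7.61 × 10^5 m/s)
         = 43.2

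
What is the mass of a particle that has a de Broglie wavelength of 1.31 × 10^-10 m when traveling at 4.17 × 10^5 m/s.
1.21 × 10^-29 kg

From the de Broglie relation λ = h/(mv), we solve for m:

m = h/(λv)
m = (6.626 × 10^-34 J·s) / (1.31 × 10^-10 m × 4.17 × 10^5 m/s)
m = 1.21 × 10^-29 kg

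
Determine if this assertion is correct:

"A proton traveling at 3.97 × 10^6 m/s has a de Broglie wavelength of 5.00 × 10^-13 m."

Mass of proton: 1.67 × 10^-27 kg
False

The claim is incorrect.

Using λ = h/(mv):
λ = (6.626 × 10^-34 J·s) / (1.67 × 10^-27 kg × 3.97 × 10^6 m/s)
λ = 9.99 × 10^-14 m

The actual wavelength differs from the claimed 5.00 × 10^-13 m.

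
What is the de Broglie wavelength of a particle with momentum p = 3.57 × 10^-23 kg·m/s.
1.86 × 10^-11 m

Using the de Broglie relation λ = h/p:

λ = h/p
λ = (6.626 × 10^-34 J·s) / (3.57 × 10^-23 kg·m/s)
λ = 1.86 × 10^-11 m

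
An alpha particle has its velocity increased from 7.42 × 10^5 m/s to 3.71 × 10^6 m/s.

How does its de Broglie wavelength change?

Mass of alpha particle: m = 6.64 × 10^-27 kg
The wavelength decreases by a factor of 5.

Using λ = h/(mv):

Initial wavelength: λ₁ = h/(mv₁) = 1.34 × 10^-13 m
Final wavelength: λ₂ = h/(mv₂) = 2.69 × 10^-14 m

Since λ ∝ 1/v, when velocity increases by a factor of 5, the wavelength decreases by a factor of 5.

λ₂/λ₁ = v₁/v₂ = 1/5

The wavelength decreases by a factor of 5.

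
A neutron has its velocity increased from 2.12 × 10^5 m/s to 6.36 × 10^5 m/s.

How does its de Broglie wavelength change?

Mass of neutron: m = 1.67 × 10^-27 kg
The wavelength decreases by a factor of 3.

Using λ = h/(mv):

Initial wavelength: λ₁ = h/(mv₁) = 1.87 × 10^-12 m
Final wavelength: λ₂ = h/(mv₂) = 6.24 × 10^-13 m

Since λ ∝ 1/v, when velocity increases by a factor of 3, the wavelength decreases by a factor of 3.

λ₂/λ₁ = v₁/v₂ = 1/3

The wavelength decreases by a factor of 3.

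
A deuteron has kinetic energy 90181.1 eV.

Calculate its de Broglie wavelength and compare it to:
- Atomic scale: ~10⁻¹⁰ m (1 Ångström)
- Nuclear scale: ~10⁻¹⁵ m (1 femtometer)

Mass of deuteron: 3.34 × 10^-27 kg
λ = 6.74 × 10^-14 m, which is between nuclear and atomic scales.

Using λ = h/√(2mKE):

KE = 90181.1 eV = 1.445 × 10^-14 J

λ = h/√(2mKE)
λ = (6.626 × 10^-34 J·s) / √(2 × 3.34 × 10^-27 kg × 1.445 × 10^-14 J)
λ = 6.74 × 10^-14 m

Comparison:
- Atomic scale (10⁻¹⁰ m): λ is 0.00067× this size
- Nuclear scale (10⁻¹⁵ m): λ is 67× this size

The wavelength is between nuclear and atomic scales.

This wavelength is appropriate for probing atomic structure but too large for nuclear physics experiments.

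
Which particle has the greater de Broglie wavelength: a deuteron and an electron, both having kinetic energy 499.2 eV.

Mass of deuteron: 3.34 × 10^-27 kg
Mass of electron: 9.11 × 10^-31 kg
The electron has the longer wavelength.

Using λ = h/√(2mKE):

For deuteron: λ₁ = h/√(2m₁KE) = 9.07 × 10^-13 m
For electron: λ₂ = h/√(2m₂KE) = 5.49 × 10^-11 m

Since λ ∝ 1/√m at constant kinetic energy, the lighter particle has the longer wavelength.

The electron has the longer de Broglie wavelength.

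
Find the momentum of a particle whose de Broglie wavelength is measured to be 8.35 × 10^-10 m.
7.94 × 10^-25 kg·m/s

From the de Broglie relation λ = h/p, we solve for p:

p = h/λ
p = (6.626 × 10^-34 J·s) / (8.35 × 10^-10 m)
p = 7.94 × 10^-25 kg·m/s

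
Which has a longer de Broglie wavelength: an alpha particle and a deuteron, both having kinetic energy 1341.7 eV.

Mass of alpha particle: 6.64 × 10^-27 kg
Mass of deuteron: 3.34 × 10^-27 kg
The deuteron has the longer wavelength.

Using λ = h/√(2mKE):

For alpha particle: λ₁ = h/√(2m₁KE) = 3.92 × 10^-13 m
For deuteron: λ₂ = h/√(2m₂KE) = 5.53 × 10^-13 m

Since λ ∝ 1/√m at constant kinetic energy, the lighter particle has the longer wavelength.

The deuteron has the longer de Broglie wavelength.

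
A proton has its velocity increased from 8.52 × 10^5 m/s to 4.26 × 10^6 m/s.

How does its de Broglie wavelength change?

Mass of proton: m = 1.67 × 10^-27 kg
The wavelength decreases by a factor of 5.

Using λ = h/(mv):

Initial wavelength: λ₁ = h/(mv₁) = 4.66 × 10^-13 m
Final wavelength: λ₂ = h/(mv₂) = 9.31 × 10^-14 m

Since λ ∝ 1/v, when velocity increases by a factor of 5, the wavelength decreases by a factor of 5.

λ₂/λ₁ = v₁/v₂ = 1/5

The wavelength decreases by a factor of 5.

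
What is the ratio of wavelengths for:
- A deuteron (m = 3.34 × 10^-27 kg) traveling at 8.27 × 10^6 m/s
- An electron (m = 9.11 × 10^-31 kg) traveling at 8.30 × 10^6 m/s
λ₁/λ₂ = 2.74 × 10^-4

Using λ = h/(mv):

λ₁ = h/(m₁v₁) = 2.40 × 10^-14 m
λ₂ = h/(m₂v₂) = 8.76 × 10^-11 m

Ratio λ₁/λ₂ = (m₂v₂)/(m₁v₁)
         = (9.11 × 10^-31 kg × 8.30 × 10^6 m/s) / (3.34 × 10^-27 kg × 8.27 × 10^6 m/s)
         = 2.74 × 10^-4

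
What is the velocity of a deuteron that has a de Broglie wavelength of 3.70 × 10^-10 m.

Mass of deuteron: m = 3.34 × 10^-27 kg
5.36 × 10^2 m/s

From the de Broglie relation λ = h/(mv), we solve for v:

v = h/(mλ)
v = (6.626 × 10^-34 J·s) / (3.34 × 10^-27 kg × 3.70 × 10^-10 m)
v = 5.36 × 10^2 m/s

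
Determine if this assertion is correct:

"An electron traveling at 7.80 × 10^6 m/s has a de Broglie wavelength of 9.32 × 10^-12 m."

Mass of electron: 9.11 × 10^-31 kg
False

The claim is incorrect.

Using λ = h/(mv):
λ = (6.626 × 10^-34 J·s) / (9.11 × 10^-31 kg × 7.80 × 10^6 m/s)
λ = 9.32 × 10^-11 m

The actual wavelength differs from the claimed 9.32 × 10^-12 m.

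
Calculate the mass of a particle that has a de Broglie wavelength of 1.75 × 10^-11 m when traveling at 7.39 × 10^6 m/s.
5.12 × 10^-30 kg

From the de Broglie relation λ = h/(mv), we solve for m:

m = h/(λv)
m = (6.626 × 10^-34 J·s) / (1.75 × 10^-11 m × 7.39 × 10^6 m/s)
m = 5.12 × 10^-30 kg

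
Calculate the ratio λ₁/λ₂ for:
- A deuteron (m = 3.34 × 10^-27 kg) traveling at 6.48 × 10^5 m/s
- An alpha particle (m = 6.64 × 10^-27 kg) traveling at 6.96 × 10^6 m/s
λ₁/λ₂ = 21.4

Using λ = h/(mv):

λ₁ = h/(m₁v₁) = 3.06 × 10^-13 m
λ₂ = h/(m₂v₂) = 1.43 × 10^-14 m

Ratio λ₁/λ₂ = (m₂v₂)/(m₁v₁)
         = (6.64 × 10^-27 kg × 6.96 × 10^6 m/s) / (3.34 × 10^-27 kg × 6.48 × 10^5 m/s)
         = 21.4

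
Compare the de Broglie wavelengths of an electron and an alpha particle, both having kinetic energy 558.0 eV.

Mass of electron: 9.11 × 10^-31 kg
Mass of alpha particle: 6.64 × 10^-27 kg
The electron has the longer wavelength.

Using λ = h/√(2mKE):

For electron: λ₁ = h/√(2m₁KE) = 5.19 × 10^-11 m
For alpha particle: λ₂ = h/√(2m₂KE) = 6.08 × 10^-13 m

Since λ ∝ 1/√m at constant kinetic energy, the lighter particle has the longer wavelength.

The electron has the longer de Broglie wavelength.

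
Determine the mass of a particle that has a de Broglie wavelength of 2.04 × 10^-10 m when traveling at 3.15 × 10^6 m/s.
1.03 × 10^-30 kg

From the de Broglie relation λ = h/(mv), we solve for m:

m = h/(λv)
m = (6.626 × 10^-34 J·s) / (2.04 × 10^-10 m × 3.15 × 10^6 m/s)
m = 1.03 × 10^-30 kg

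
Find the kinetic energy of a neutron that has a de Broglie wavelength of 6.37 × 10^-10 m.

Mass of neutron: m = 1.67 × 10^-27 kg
3.24 × 10^-22 J (or 2.02 × 10^-3 eV)

From λ = h/√(2mKE), we solve for KE:

λ² = h²/(2mKE)
KE = h²/(2mλ²)
KE = (6.626 × 10^-34 J·s)² / (2 × 1.67 × 10^-27 kg × (6.37 × 10^-10 m)²)
KE = 3.24 × 10^-22 J
KE = 2.02 × 10^-3 eV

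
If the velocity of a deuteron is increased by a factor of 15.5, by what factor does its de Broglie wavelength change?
The wavelength decreases by a factor of 15.5.

From λ = h/(mv), the wavelength is inversely proportional to velocity:

λ ∝ 1/v

If v → 15.5v, then λ → λ/15.5

When velocity is increased by a factor of 15.5, the wavelength decreases by a factor of 15.5.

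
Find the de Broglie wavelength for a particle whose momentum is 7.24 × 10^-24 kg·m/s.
9.15 × 10^-11 m

Using the de Broglie relation λ = h/p:

λ = h/p
λ = (6.626 × 10^-34 J·s) / (7.24 × 10^-24 kg·m/s)
λ = 9.15 × 10^-11 m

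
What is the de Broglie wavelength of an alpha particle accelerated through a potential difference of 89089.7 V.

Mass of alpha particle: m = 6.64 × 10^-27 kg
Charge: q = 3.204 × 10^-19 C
3.40 × 10^-14 m

When a particle is accelerated through voltage V, it gains kinetic energy KE = qV.

The de Broglie wavelength is then λ = h/√(2mqV):

λ = h/√(2mqV)
λ = (6.626 × 10^-34 J·s) / √(2 × 6.64 × 10^-27 kg × 3.204 × 10^-19 C × 89089.7 V)
λ = 3.40 × 10^-14 m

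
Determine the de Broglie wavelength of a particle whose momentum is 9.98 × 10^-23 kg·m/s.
6.64 × 10^-12 m

Using the de Broglie relation λ = h/p:

λ = h/p
λ = (6.626 × 10^-34 J·s) / (9.98 × 10^-23 kg·m/s)
λ = 6.64 × 10^-12 m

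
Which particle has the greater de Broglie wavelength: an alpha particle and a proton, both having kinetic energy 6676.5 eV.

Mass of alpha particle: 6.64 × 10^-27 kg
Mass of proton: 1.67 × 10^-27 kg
The proton has the longer wavelength.

Using λ = h/√(2mKE):

For alpha particle: λ₁ = h/√(2m₁KE) = 1.76 × 10^-13 m
For proton: λ₂ = h/√(2m₂KE) = 3.51 × 10^-13 m

Since λ ∝ 1/√m at constant kinetic energy, the lighter particle has the longer wavelength.

The proton has the longer de Broglie wavelength.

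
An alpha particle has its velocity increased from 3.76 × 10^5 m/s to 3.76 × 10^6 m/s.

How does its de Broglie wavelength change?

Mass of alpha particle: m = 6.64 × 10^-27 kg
The wavelength decreases by a factor of 10.

Using λ = h/(mv):

Initial wavelength: λ₁ = h/(mv₁) = 2.65 × 10^-13 m
Final wavelength: λ₂ = h/(mv₂) = 2.65 × 10^-14 m

Since λ ∝ 1/v, when velocity increases by a factor of 10, the wavelength decreases by a factor of 10.

λ₂/λ₁ = v₁/v₂ = 1/10

The wavelength decreases by a factor of 10.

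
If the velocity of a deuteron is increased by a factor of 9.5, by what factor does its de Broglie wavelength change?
The wavelength decreases by a factor of 9.5.

From λ = h/(mv), the wavelength is inversely proportional to velocity:

λ ∝ 1/v

If v → 9.5v, then λ → λ/9.5

When velocity is increased by a factor of 9.5, the wavelength decreases by a factor of 9.5.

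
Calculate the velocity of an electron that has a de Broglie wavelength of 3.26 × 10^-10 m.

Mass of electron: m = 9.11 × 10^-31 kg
2.23 × 10^6 m/s

From the de Broglie relation λ = h/(mv), we solve for v:

v = h/(mλ)
v = (6.626 × 10^-34 J·s) / (9.11 × 10^-31 kg × 3.26 × 10^-10 m)
v = 2.23 × 10^6 m/s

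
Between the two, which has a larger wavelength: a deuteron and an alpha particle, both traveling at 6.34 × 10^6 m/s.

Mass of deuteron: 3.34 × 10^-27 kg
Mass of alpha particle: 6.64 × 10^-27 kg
The deuteron has the longer wavelength.

Using λ = h/(mv), since both particles have the same velocity, the wavelength depends only on mass.

For deuteron: λ₁ = h/(m₁v) = 3.13 × 10^-14 m
For alpha particle: λ₂ = h/(m₂v) = 1.57 × 10^-14 m

Since λ ∝ 1/m at constant velocity, the lighter particle has the longer wavelength.

The deuteron has the longer de Broglie wavelength.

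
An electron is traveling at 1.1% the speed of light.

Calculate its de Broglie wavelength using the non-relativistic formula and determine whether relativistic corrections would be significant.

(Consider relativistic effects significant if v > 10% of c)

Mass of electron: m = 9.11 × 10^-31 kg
No, relativistic corrections are not needed.

Using the non-relativistic de Broglie formula λ = h/(mv):

v = 1.1% × c = 3.298 × 10^6 m/s

λ = h/(mv)
λ = (6.626 × 10^-34 J·s) / (9.11 × 10^-31 kg × 3.298 × 10^6 m/s)
λ = 2.21 × 10^-10 m

Since v = 1.1% of c < 10% of c, relativistic corrections are NOT significant and this non-relativistic result is a good approximation.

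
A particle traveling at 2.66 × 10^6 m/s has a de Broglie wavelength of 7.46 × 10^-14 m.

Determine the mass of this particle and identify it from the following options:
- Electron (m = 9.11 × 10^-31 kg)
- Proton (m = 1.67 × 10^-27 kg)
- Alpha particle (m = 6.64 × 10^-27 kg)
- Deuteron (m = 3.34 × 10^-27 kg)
The particle is a deuteron.

From λ = h/(mv), solve for mass:

m = h/(λv)
m = (6.626 × 10^-34 J·s) / (7.46 × 10^-14 m × 2.66 × 10^6 m/s)
m = 3.34 × 10^-27 kg

Comparing with the listed masses, this is closest to a deuteron.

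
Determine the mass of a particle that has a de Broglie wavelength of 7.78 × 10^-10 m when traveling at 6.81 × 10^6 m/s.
1.25 × 10^-31 kg

From the de Broglie relation λ = h/(mv), we solve for m:

m = h/(λv)
m = (6.626 × 10^-34 J·s) / (7.78 × 10^-10 m × 6.81 × 10^6 m/s)
m = 1.25 × 10^-31 kg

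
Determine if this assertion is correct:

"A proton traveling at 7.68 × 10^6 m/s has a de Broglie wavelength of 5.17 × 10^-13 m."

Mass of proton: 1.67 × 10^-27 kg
False

The claim is incorrect.

Using λ = h/(mv):
λ = (6.626 × 10^-34 J·s) / (1.67 × 10^-27 kg × 7.68 × 10^6 m/s)
λ = 5.17 × 10^-14 m

The actual wavelength differs from the claimed 5.17 × 10^-13 m.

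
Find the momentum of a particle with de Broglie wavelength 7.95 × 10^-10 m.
8.33 × 10^-25 kg·m/s

From the de Broglie relation λ = h/p, we solve for p:

p = h/λ
p = (6.626 × 10^-34 J·s) / (7.95 × 10^-10 m)
p = 8.33 × 10^-25 kg·m/s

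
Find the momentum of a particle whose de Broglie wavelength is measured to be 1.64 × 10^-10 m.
4.04 × 10^-24 kg·m/s

From the de Broglie relation λ = h/p, we solve for p:

p = h/λ
p = (6.626 × 10^-34 J·s) / (1.64 × 10^-10 m)
p = 4.04 × 10^-24 kg·m/s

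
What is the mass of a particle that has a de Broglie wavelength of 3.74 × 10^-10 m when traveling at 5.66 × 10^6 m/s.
3.13 × 10^-31 kg

From the de Broglie relation λ = h/(mv), we solve for m:

m = h/(λv)
m = (6.626 × 10^-34 J·s) / (3.74 × 10^-10 m × 5.66 × 10^6 m/s)
m = 3.13 × 10^-31 kg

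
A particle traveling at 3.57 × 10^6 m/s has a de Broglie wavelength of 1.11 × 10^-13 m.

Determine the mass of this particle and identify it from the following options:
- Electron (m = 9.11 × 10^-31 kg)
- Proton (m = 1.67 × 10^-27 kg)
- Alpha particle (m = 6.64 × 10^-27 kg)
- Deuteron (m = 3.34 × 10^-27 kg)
The particle is a proton.

From λ = h/(mv), solve for mass:

m = h/(λv)
m = (6.626 × 10^-34 J·s) / (1.11 × 10^-13 m × 3.57 × 10^6 m/s)
m = 1.67 × 10^-27 kg

Comparing with the listed masses, this is closest to a proton.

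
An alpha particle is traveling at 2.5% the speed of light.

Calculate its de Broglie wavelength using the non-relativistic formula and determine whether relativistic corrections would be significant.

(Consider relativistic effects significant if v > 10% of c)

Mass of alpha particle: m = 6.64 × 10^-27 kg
No, relativistic corrections are not needed.

Using the non-relativistic de Broglie formula λ = h/(mv):

v = 2.5% × c = 7.495 × 10^6 m/s

λ = h/(mv)
λ = (6.626 × 10^-34 J·s) / (6.64 × 10^-27 kg × 7.495 × 10^6 m/s)
λ = 1.33 × 10^-14 m

Since v = 2.5% of c < 10% of c, relativistic corrections are NOT significant and this non-relativistic result is a good approximation.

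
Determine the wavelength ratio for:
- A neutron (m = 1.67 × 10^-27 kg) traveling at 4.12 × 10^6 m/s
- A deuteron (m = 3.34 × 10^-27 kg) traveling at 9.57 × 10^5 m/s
λ₁/λ₂ = 0.465

Using λ = h/(mv):

λ₁ = h/(m₁v₁) = 9.63 × 10^-14 m
λ₂ = h/(m₂v₂) = 2.07 × 10^-13 m

Ratio λ₁/λ₂ = (m₂v₂)/(m₁v₁)
         = (3.34 × 10^-27 kg × 9.57 × 10^5 m/s) / (1.67 × 10^-27 kg × 4.12 × 10^6 m/s)
         = 0.465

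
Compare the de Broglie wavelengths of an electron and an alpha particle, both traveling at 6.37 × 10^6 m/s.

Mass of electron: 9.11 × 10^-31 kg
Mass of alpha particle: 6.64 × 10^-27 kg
The electron has the longer wavelength.

Using λ = h/(mv), since both particles have the same velocity, the wavelength depends only on mass.

For electron: λ₁ = h/(m₁v) = 1.14 × 10^-10 m
For alpha particle: λ₂ = h/(m₂v) = 1.57 × 10^-14 m

Since λ ∝ 1/m at constant velocity, the lighter particle has the longer wavelength.

The electron has the longer de Broglie wavelength.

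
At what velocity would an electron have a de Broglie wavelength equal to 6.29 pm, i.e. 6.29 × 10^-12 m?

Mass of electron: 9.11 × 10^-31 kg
1.16 × 10^8 m/s

From λ = h/(mv), solve for v:

v = h/(mλ)
v = (6.626 × 10^-34 J·s) / (9.11 × 10^-31 kg × 6.29 × 10^-12 m)
v = 1.16 × 10^8 m/s

Note: This velocity is 38.6% of the speed of light, so relativistic corrections would be needed for a more accurate calculation.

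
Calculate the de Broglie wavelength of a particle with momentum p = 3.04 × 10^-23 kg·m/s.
2.18 × 10^-11 m

Using the de Broglie relation λ = h/p:

λ = h/p
λ = (6.626 × 10^-34 J·s) / (3.04 × 10^-23 kg·m/s)
λ = 2.18 × 10^-11 m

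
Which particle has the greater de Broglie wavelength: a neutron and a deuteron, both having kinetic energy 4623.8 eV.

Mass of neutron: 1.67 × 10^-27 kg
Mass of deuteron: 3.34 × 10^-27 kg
The neutron has the longer wavelength.

Using λ = h/√(2mKE):

For neutron: λ₁ = h/√(2m₁KE) = 4.21 × 10^-13 m
For deuteron: λ₂ = h/√(2m₂KE) = 2.98 × 10^-13 m

Since λ ∝ 1/√m at constant kinetic energy, the lighter particle has the longer wavelength.

The neutron has the longer de Broglie wavelength.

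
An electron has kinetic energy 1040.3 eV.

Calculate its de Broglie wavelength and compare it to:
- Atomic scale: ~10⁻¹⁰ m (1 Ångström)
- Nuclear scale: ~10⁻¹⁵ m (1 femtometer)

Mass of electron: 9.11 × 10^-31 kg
λ = 3.80 × 10^-11 m, which is between nuclear and atomic scales.

Using λ = h/√(2mKE):

KE = 1040.3 eV = 1.667 × 10^-16 J

λ = h/√(2mKE)
λ = (6.626 × 10^-34 J·s) / √(2 × 9.11 × 10^-31 kg × 1.667 × 10^-16 J)
λ = 3.80 × 10^-11 m

Comparison:
- Atomic scale (10⁻¹⁰ m): λ is 0.38× this size
- Nuclear scale (10⁻¹⁵ m): λ is 3.8e+04× this size

The wavelength is between nuclear and atomic scales.

This wavelength is appropriate for probing atomic structure but too large for nuclear physics experiments.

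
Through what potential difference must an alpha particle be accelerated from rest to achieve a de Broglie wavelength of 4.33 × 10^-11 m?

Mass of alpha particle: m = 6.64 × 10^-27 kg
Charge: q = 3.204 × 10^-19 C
5.50 × 10^-2 V

From λ = h/√(2mqV), we solve for V:

λ² = h²/(2mqV)
V = h²/(2mqλ²)
V = (6.626 × 10^-34 J·s)² / (2 × 6.64 × 10^-27 kg × 3.204 × 10^-19 C × (4.33 × 10^-11 m)²)
V = 5.50 × 10^-2 V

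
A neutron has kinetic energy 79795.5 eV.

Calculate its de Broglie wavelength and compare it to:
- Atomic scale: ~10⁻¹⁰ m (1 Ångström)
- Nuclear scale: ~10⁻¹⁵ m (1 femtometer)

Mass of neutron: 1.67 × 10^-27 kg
λ = 1.01 × 10^-13 m, which is between nuclear and atomic scales.

Using λ = h/√(2mKE):

KE = 79795.5 eV = 1.278 × 10^-14 J

λ = h/√(2mKE)
λ = (6.626 × 10^-34 J·s) / √(2 × 1.67 × 10^-27 kg × 1.278 × 10^-14 J)
λ = 1.01 × 10^-13 m

Comparison:
- Atomic scale (10⁻¹⁰ m): λ is 0.001× this size
- Nuclear scale (10⁻¹⁵ m): λ is 1e+02× this size

The wavelength is between nuclear and atomic scales.

This wavelength is appropriate for probing atomic structure but too large for nuclear physics experiments.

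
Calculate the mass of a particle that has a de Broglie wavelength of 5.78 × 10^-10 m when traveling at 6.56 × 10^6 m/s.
1.75 × 10^-31 kg

From the de Broglie relation λ = h/(mv), we solve for m:

m = h/(λv)
m = (6.626 × 10^-34 J·s) / (5.78 × 10^-10 m × 6.56 × 10^6 m/s)
m = 1.75 × 10^-31 kg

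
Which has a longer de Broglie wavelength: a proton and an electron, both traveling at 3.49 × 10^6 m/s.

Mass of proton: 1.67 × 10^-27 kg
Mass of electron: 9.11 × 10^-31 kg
The electron has the longer wavelength.

Using λ = h/(mv), since both particles have the same velocity, the wavelength depends only on mass.

For proton: λ₁ = h/(m₁v) = 1.14 × 10^-13 m
For electron: λ₂ = h/(m₂v) = 2.08 × 10^-10 m

Since λ ∝ 1/m at constant velocity, the lighter particle has the longer wavelength.

The electron has the longer de Broglie wavelength.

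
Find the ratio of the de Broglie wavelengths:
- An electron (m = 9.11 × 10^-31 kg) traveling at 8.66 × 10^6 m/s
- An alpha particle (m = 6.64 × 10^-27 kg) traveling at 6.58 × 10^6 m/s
λ₁/λ₂ = 5.54 × 10^3

Using λ = h/(mv):

λ₁ = h/(m₁v₁) = 8.40 × 10^-11 m
λ₂ = h/(m₂v₂) = 1.52 × 10^-14 m

Ratio λ₁/λ₂ = (m₂v₂)/(m₁v₁)
         = (6.64 × 10^-27 kg × 6.58 × 10^6 m/s) / (9.11 × 10^-31 kg × 8.66 × 10^6 m/s)
         = 5.54 × 10^3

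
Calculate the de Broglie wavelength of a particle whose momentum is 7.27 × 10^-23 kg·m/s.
9.11 × 10^-12 m

Using the de Broglie relation λ = h/p:

λ = h/p
λ = (6.626 × 10^-34 J·s) / (7.27 × 10^-23 kg·m/s)
λ = 9.11 × 10^-12 m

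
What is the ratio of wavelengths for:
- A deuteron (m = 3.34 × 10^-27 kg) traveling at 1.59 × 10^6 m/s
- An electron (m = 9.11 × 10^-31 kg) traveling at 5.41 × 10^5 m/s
λ₁/λ₂ = 9.28 × 10^-5

Using λ = h/(mv):

λ₁ = h/(m₁v₁) = 1.25 × 10^-13 m
λ₂ = h/(m₂v₂) = 1.34 × 10^-9 m

Ratio λ₁/λ₂ = (m₂v₂)/(m₁v₁)
         = (9.11 × 10^-31 kg × 5.41 × 10^5 m/s) / (3.34 × 10^-27 kg × 1.59 × 10^6 m/s)
         = 9.28 × 10^-5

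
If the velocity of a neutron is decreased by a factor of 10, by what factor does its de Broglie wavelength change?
The wavelength increases by a factor of 10.

From λ = h/(mv), the wavelength is inversely proportional to velocity:

λ ∝ 1/v

If v → v/10, then λ → 10λ

When velocity is decreased by a factor of 10, the wavelength increases by a factor of 10.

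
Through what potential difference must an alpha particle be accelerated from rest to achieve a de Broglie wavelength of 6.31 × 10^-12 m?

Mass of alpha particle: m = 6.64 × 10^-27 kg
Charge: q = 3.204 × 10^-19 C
2.59 V

From λ = h/√(2mqV), we solve for V:

λ² = h²/(2mqV)
V = h²/(2mqλ²)
V = (6.626 × 10^-34 J·s)² / (2 × 6.64 × 10^-27 kg × 3.204 × 10^-19 C × (6.31 × 10^-12 m)²)
V = 2.59 V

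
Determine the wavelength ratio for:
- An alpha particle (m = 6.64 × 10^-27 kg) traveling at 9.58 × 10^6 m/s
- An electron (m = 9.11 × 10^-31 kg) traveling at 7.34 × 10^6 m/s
λ₁/λ₂ = 1.05 × 10^-4

Using λ = h/(mv):

λ₁ = h/(m₁v₁) = 1.04 × 10^-14 m
λ₂ = h/(m₂v₂) = 9.91 × 10^-11 m

Ratio λ₁/λ₂ = (m₂v₂)/(m₁v₁)
         = (9.11 × 10^-31 kg × 7.34 × 10^6 m/s) / (6.64 × 10^-27 kg × 9.58 × 10^6 m/s)
         = 1.05 × 10^-4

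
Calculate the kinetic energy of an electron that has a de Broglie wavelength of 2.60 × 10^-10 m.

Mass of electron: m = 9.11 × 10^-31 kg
3.56 × 10^-18 J (or 22.2 eV)

From λ = h/√(2mKE), we solve for KE:

λ² = h²/(2mKE)
KE = h²/(2mλ²)
KE = (6.626 × 10^-34 J·s)² / (2 × 9.11 × 10^-31 kg × (2.60 × 10^-10 m)²)
KE = 3.56 × 10^-18 J
KE = 22.2 eV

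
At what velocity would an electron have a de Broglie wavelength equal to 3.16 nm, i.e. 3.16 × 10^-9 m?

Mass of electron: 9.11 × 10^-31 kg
2.30 × 10^5 m/s

From λ = h/(mv), solve for v:

v = h/(mλ)
v = (6.626 × 10^-34 J·s) / (9.11 × 10^-31 kg × 3.16 × 10^-9 m)
v = 2.30 × 10^5 m/s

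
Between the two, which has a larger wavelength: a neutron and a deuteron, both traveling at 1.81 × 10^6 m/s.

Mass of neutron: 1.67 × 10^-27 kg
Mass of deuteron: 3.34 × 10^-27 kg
The neutron has the longer wavelength.

Using λ = h/(mv), since both particles have the same velocity, the wavelength depends only on mass.

For neutron: λ₁ = h/(m₁v) = 2.19 × 10^-13 m
For deuteron: λ₂ = h/(m₂v) = 1.10 × 10^-13 m

Since λ ∝ 1/m at constant velocity, the lighter particle has the longer wavelength.

The neutron has the longer de Broglie wavelength.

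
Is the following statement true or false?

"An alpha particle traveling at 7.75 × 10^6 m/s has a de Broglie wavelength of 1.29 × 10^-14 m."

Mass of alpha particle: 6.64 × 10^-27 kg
True

The claim is correct.

Using λ = h/(mv):
λ = (6.626 × 10^-34 J·s) / (6.64 × 10^-27 kg × 7.75 × 10^6 m/s)
λ = 1.29 × 10^-14 m

This matches the claimed value.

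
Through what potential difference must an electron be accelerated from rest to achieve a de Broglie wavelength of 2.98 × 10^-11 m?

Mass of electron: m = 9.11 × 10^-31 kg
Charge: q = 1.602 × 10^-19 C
1.69 × 10^3 V

From λ = h/√(2mqV), we solve for V:

λ² = h²/(2mqV)
V = h²/(2mqλ²)
V = (6.626 × 10^-34 J·s)² / (2 × 9.11 × 10^-31 kg × 1.602 × 10^-19 C × (2.98 × 10^-11 m)²)
V = 1.69 × 10^3 V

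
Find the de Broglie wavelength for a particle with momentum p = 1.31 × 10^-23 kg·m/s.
5.06 × 10^-11 m

Using the de Broglie relation λ = h/p:

λ = h/p
λ = (6.626 × 10^-34 J·s) / (1.31 × 10^-23 kg·m/s)
λ = 5.06 × 10^-11 m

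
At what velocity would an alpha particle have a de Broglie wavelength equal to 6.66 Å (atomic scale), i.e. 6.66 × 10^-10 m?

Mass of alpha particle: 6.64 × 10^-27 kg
1.50 × 10^2 m/s

From λ = h/(mv), solve for v:

v = h/(mλ)
v = (6.626 × 10^-34 J·s) / (6.64 × 10^-27 kg × 6.66 × 10^-10 m)
v = 1.50 × 10^2 m/s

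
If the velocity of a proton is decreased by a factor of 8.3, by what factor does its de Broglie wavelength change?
The wavelength increases by a factor of 8.3.

From λ = h/(mv), the wavelength is inversely proportional to velocity:

λ ∝ 1/v

If v → v/8.3, then λ → 8.3λ

When velocity is decreased by a factor of 8.3, the wavelength increases by a factor of 8.3.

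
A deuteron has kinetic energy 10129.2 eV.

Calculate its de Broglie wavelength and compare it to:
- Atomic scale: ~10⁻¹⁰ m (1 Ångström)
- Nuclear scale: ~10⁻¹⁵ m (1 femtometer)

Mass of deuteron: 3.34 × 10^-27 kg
λ = 2.01 × 10^-13 m, which is between nuclear and atomic scales.

Using λ = h/√(2mKE):

KE = 10129.2 eV = 1.623 × 10^-15 J

λ = h/√(2mKE)
λ = (6.626 × 10^-34 J·s) / √(2 × 3.34 × 10^-27 kg × 1.623 × 10^-15 J)
λ = 2.01 × 10^-13 m

Comparison:
- Atomic scale (10⁻¹⁰ m): λ is 0.002× this size
- Nuclear scale (10⁻¹⁵ m): λ is 2e+02× this size

The wavelength is between nuclear and atomic scales.

This wavelength is appropriate for probing atomic structure but too large for nuclear physics experiments.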